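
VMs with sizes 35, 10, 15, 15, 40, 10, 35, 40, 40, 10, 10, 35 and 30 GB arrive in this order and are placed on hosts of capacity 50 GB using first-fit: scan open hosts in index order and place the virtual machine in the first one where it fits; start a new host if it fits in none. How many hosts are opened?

  35 → host 1 (new)  [load 35/50]
  10 → host 1  [load 45/50]
  15 → host 2 (new)  [load 15/50]
  15 → host 2  [load 30/50]
  40 → host 3 (new)  [load 40/50]
  10 → host 2  [load 40/50]
  35 → host 4 (new)  [load 35/50]
  40 → host 5 (new)  [load 40/50]
  40 → host 6 (new)  [load 40/50]
  10 → host 2  [load 50/50]
  10 → host 3  [load 50/50]
  35 → host 7 (new)  [load 35/50]
  30 → host 8 (new)  [load 30/50]
8 hosts opened.

8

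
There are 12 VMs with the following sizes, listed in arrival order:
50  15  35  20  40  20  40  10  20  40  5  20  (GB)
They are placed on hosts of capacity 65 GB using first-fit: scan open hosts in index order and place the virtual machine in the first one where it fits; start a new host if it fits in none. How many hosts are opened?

5

  50 → host 1 (new)  [load 50/65]
  15 → host 1  [load 65/65]
  35 → host 2 (new)  [load 35/65]
  20 → host 2  [load 55/65]
  40 → host 3 (new)  [load 40/65]
  20 → host 3  [load 60/65]
  40 → host 4 (new)  [load 40/65]
  10 → host 2  [load 65/65]
  20 → host 4  [load 60/65]
  40 → host 5 (new)  [load 40/65]
  5 → host 3  [load 65/65]
  20 → host 5  [load 60/65]
5 hosts opened.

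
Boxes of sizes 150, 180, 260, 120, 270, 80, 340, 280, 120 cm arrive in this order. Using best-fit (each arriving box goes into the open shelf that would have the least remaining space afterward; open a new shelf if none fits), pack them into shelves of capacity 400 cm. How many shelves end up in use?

5

  150 → shelf 1 (new)  [load 150/400]
  180 → shelf 1  [load 330/400]
  260 → shelf 2 (new)  [load 260/400]
  120 → shelf 2  [load 380/400]
  270 → shelf 3 (new)  [load 270/400]
  80 → shelf 3  [load 350/400]
  340 → shelf 4 (new)  [load 340/400]
  280 → shelf 5 (new)  [load 280/400]
  120 → shelf 5  [load 400/400]
5 shelves opened.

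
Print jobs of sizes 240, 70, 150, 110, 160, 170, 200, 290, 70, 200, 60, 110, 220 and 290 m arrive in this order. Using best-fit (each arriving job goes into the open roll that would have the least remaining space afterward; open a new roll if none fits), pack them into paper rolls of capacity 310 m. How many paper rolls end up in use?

  240 → roll 1 (new)  [load 240/310]
  70 → roll 1  [load 310/310]
  150 → roll 2 (new)  [load 150/310]
  110 → roll 2  [load 260/310]
  160 → roll 3 (new)  [load 160/310]
  170 → roll 4 (new)  [load 170/310]
  200 → roll 5 (new)  [load 200/310]
  290 → roll 6 (new)  [load 290/310]
  70 → roll 5  [load 270/310]
  200 → roll 7 (new)  [load 200/310]
  60 → roll 7  [load 260/310]
  110 → roll 4  [load 280/310]
  220 → roll 8 (new)  [load 220/310]
  290 → roll 9 (new)  [load 290/310]
9 paper rolls opened.

9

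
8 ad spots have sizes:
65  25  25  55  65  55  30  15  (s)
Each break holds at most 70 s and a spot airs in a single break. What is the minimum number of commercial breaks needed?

6

Total = 65 + 65 + 55 + 55 + 30 + 25 + 25 + 15 = 335 s.
Lower bound: ⌈335/70⌉ = 5 commercial breaks.
A packing using 6 commercial breaks:
  break 1: 65 = 65
  break 2: 65 = 65
  break 3: 55 + 15 = 70
  break 4: 55 = 55
  break 5: 30 + 25 = 55
  break 6: 25 = 25
No arrangement into 5 commercial breaks stays within capacity, so 6 is optimal.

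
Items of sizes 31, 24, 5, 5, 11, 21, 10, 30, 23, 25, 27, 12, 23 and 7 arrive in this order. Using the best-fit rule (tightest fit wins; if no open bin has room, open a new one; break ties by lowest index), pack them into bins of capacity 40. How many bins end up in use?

8

  31 → bin 1 (new)  [load 31/40]
  24 → bin 2 (new)  [load 24/40]
  5 → bin 1  [load 36/40]
  5 → bin 2  [load 29/40]
  11 → bin 2  [load 40/40]
  21 → bin 3 (new)  [load 21/40]
  10 → bin 3  [load 31/40]
  30 → bin 4 (new)  [load 30/40]
  23 → bin 5 (new)  [load 23/40]
  25 → bin 6 (new)  [load 25/40]
  27 → bin 7 (new)  [load 27/40]
  12 → bin 7  [load 39/40]
  23 → bin 8 (new)  [load 23/40]
  7 → bin 3  [load 38/40]
8 bins opened.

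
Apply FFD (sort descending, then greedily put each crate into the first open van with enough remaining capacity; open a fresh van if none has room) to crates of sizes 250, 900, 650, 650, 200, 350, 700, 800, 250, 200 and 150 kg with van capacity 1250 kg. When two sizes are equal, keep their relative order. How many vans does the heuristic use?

Sorted descending: 900, 800, 700, 650, 650, 350, 250, 250, 200, 200, 150.
  900 → van 1 (new)  [load 900/1250]
  800 → van 2 (new)  [load 800/1250]
  700 → van 3 (new)  [load 700/1250]
  650 → van 4 (new)  [load 650/1250]
  650 → van 5 (new)  [load 650/1250]
  350 → van 1  [load 1250/1250]
  250 → van 2  [load 1050/1250]
  250 → van 3  [load 950/1250]
  200 → van 2  [load 1250/1250]
  200 → van 3  [load 1150/1250]
  150 → van 4  [load 800/1250]
5 vans opened.

5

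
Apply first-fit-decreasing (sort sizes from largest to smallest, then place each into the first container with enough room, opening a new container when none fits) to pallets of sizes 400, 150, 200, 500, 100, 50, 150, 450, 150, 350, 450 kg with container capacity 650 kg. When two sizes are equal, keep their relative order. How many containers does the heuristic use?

5

Sorted descending: 500, 450, 450, 400, 350, 200, 150, 150, 150, 100, 50.
  500 → container 1 (new)  [load 500/650]
  450 → container 2 (new)  [load 450/650]
  450 → container 3 (new)  [load 450/650]
  400 → container 4 (new)  [load 400/650]
  350 → container 5 (new)  [load 350/650]
  200 → container 2  [load 650/650]
  150 → container 1  [load 650/650]
  150 → container 3  [load 600/650]
  150 → container 4  [load 550/650]
  100 → container 4  [load 650/650]
  50 → container 3  [load 650/650]
5 containers opened.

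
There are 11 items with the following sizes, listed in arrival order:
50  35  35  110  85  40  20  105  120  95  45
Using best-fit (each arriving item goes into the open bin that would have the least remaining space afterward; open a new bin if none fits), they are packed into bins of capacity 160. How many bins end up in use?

6

  50 → bin 1 (new)  [load 50/160]
  35 → bin 1  [load 85/160]
  35 → bin 1  [load 120/160]
  110 → bin 2 (new)  [load 110/160]
  85 → bin 3 (new)  [load 85/160]
  40 → bin 1  [load 160/160]
  20 → bin 2  [load 130/160]
  105 → bin 4 (new)  [load 105/160]
  120 → bin 5 (new)  [load 120/160]
  95 → bin 6 (new)  [load 95/160]
  45 → bin 4  [load 150/160]
6 bins opened.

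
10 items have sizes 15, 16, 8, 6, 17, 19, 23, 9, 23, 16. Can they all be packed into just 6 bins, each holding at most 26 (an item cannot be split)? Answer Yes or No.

No

Total = 152; ⌈152/26⌉ = 6.
7 items each exceed half the capacity and cannot share a bin, forcing at least 7 bins.
At least 7 bins are required, but only 6 are allowed.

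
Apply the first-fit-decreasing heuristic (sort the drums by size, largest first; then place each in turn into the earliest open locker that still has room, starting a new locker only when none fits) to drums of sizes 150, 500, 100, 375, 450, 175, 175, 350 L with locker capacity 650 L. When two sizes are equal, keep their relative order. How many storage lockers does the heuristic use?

Sorted descending: 500, 450, 375, 350, 175, 175, 150, 100.
  500 → locker 1 (new)  [load 500/650]
  450 → locker 2 (new)  [load 450/650]
  375 → locker 3 (new)  [load 375/650]
  350 → locker 4 (new)  [load 350/650]
  175 → locker 2  [load 625/650]
  175 → locker 3  [load 550/650]
  150 → locker 1  [load 650/650]
  100 → locker 3  [load 650/650]
4 storage lockers opened.

4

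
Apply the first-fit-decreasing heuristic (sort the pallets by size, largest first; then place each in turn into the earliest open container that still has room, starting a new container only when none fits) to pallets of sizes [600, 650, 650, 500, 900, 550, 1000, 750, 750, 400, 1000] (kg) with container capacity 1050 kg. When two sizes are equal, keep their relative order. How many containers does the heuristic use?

9

Sorted descending: 1000, 1000, 900, 750, 750, 650, 650, 600, 550, 500, 400.
  1000 → container 1 (new)  [load 1000/1050]
  1000 → container 2 (new)  [load 1000/1050]
  900 → container 3 (new)  [load 900/1050]
  750 → container 4 (new)  [load 750/1050]
  750 → container 5 (new)  [load 750/1050]
  650 → container 6 (new)  [load 650/1050]
  650 → container 7 (new)  [load 650/1050]
  600 → container 8 (new)  [load 600/1050]
  550 → container 9 (new)  [load 550/1050]
  500 → container 9  [load 1050/1050]
  400 → container 6  [load 1050/1050]
9 containers opened.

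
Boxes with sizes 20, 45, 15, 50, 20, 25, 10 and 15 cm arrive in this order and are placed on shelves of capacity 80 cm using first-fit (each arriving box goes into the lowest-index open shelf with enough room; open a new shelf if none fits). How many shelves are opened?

3

  20 → shelf 1 (new)  [load 20/80]
  45 → shelf 1  [load 65/80]
  15 → shelf 1  [load 80/80]
  50 → shelf 2 (new)  [load 50/80]
  20 → shelf 2  [load 70/80]
  25 → shelf 3 (new)  [load 25/80]
  10 → shelf 2  [load 80/80]
  15 → shelf 3  [load 40/80]
3 shelves opened.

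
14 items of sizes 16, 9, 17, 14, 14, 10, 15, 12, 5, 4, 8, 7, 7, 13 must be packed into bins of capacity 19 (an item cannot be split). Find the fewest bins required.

Total = 17 + 16 + 15 + 14 + 14 + 13 + 12 + 10 + 9 + 8 + 7 + 7 + 5 + 4 = 151.
Lower bound: ⌈151/19⌉ = 8 bins.
A packing using 9 bins:
  bin 1: 17 = 17
  bin 2: 16 = 16
  bin 3: 15 + 4 = 19
  bin 4: 14 + 5 = 19
  bin 5: 14 = 14
  bin 6: 13 = 13
  bin 7: 12 + 7 = 19
  bin 8: 10 + 9 = 19
  bin 9: 8 + 7 = 15
No arrangement into 8 bins stays within capacity, so 9 is optimal.

9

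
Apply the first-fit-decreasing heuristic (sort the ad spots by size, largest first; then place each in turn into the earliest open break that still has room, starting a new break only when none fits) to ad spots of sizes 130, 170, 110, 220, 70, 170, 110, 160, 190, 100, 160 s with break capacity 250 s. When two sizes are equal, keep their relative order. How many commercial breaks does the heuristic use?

Sorted descending: 220, 190, 170, 170, 160, 160, 130, 110, 110, 100, 70.
  220 → break 1 (new)  [load 220/250]
  190 → break 2 (new)  [load 190/250]
  170 → break 3 (new)  [load 170/250]
  170 → break 4 (new)  [load 170/250]
  160 → break 5 (new)  [load 160/250]
  160 → break 6 (new)  [load 160/250]
  130 → break 7 (new)  [load 130/250]
  110 → break 7  [load 240/250]
  110 → break 8 (new)  [load 110/250]
  100 → break 8  [load 210/250]
  70 → break 3  [load 240/250]
8 commercial breaks opened.

8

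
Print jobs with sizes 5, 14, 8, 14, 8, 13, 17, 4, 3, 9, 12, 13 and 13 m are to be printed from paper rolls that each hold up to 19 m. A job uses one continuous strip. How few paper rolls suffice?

9

Total = 17 + 14 + 14 + 13 + 13 + 13 + 12 + 9 + 8 + 8 + 5 + 4 + 3 = 133 m.
Lower bound: ⌈133/19⌉ = 7 paper rolls.
A packing using 9 paper rolls:
  roll 1: 17 = 17
  roll 2: 14 + 5 = 19
  roll 3: 14 + 4 = 18
  roll 4: 13 + 3 = 16
  roll 5: 13 = 13
  roll 6: 13 = 13
  roll 7: 12 = 12
  roll 8: 9 + 8 = 17
  roll 9: 8 = 8
No arrangement into 8 paper rolls stays within capacity, so 9 is optimal.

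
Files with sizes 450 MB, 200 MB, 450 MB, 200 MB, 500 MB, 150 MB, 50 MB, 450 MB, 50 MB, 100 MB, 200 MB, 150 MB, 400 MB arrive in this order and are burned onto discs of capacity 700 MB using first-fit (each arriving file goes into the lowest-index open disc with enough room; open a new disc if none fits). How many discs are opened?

  450 → disc 1 (new)  [load 450/700]
  200 → disc 1  [load 650/700]
  450 → disc 2 (new)  [load 450/700]
  200 → disc 2  [load 650/700]
  500 → disc 3 (new)  [load 500/700]
  150 → disc 3  [load 650/700]
  50 → disc 1  [load 700/700]
  450 → disc 4 (new)  [load 450/700]
  50 → disc 2  [load 700/700]
  100 → disc 4  [load 550/700]
  200 → disc 5 (new)  [load 200/700]
  150 → disc 4  [load 700/700]
  400 → disc 5  [load 600/700]
5 discs opened.

5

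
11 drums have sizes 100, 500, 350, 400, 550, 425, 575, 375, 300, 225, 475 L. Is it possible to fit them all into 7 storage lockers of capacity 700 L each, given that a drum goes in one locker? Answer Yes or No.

No

Total = 4275 L; ⌈4275/700⌉ = 7.
The bound of 7 does not rule out 7, but exhaustive search shows no assignment into 7 storage lockers of capacity 700 L exists — the minimum is 8.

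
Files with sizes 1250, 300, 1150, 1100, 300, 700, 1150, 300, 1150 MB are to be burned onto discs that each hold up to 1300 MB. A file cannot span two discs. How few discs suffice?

Total = 1250 + 1150 + 1150 + 1150 + 1100 + 700 + 300 + 300 + 300 = 7400 MB.
Lower bound: ⌈7400/1300⌉ = 6 discs.
A packing using 7 discs:
  disc 1: 1250 = 1250
  disc 2: 1150 = 1150
  disc 3: 1150 = 1150
  disc 4: 1150 = 1150
  disc 5: 1100 = 1100
  disc 6: 700 + 300 + 300 = 1300
  disc 7: 300 = 300
No arrangement into 6 discs stays within capacity, so 7 is optimal.

7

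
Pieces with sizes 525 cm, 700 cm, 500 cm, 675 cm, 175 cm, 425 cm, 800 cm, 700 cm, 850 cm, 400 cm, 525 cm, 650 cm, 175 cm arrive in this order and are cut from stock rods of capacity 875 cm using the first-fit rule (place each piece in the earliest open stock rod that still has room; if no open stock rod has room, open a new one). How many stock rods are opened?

10

  525 → stock rod 1 (new)  [load 525/875]
  700 → stock rod 2 (new)  [load 700/875]
  500 → stock rod 3 (new)  [load 500/875]
  675 → stock rod 4 (new)  [load 675/875]
  175 → stock rod 1  [load 700/875]
  425 → stock rod 5 (new)  [load 425/875]
  800 → stock rod 6 (new)  [load 800/875]
  700 → stock rod 7 (new)  [load 700/875]
  850 → stock rod 8 (new)  [load 850/875]
  400 → stock rod 5  [load 825/875]
  525 → stock rod 9 (new)  [load 525/875]
  650 → stock rod 10 (new)  [load 650/875]
  175 → stock rod 1  [load 875/875]
10 stock rods opened.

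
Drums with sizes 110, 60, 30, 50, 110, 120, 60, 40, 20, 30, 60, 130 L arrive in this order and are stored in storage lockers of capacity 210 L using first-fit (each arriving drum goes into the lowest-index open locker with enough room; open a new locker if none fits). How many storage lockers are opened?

  110 → locker 1 (new)  [load 110/210]
  60 → locker 1  [load 170/210]
  30 → locker 1  [load 200/210]
  50 → locker 2 (new)  [load 50/210]
  110 → locker 2  [load 160/210]
  120 → locker 3 (new)  [load 120/210]
  60 → locker 3  [load 180/210]
  40 → locker 2  [load 200/210]
  20 → locker 3  [load 200/210]
  30 → locker 4 (new)  [load 30/210]
  60 → locker 4  [load 90/210]
  130 → locker 5 (new)  [load 130/210]
5 storage lockers opened.

5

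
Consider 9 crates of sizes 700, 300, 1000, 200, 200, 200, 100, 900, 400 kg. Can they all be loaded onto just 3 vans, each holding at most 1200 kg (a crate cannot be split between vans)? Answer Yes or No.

No

Total = 4000 kg; ⌈4000/1200⌉ = 4.
At least 4 vans are required, but only 3 are allowed.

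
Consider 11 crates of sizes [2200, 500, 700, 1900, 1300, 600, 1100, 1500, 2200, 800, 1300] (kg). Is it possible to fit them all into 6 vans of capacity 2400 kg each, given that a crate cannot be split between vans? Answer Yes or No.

No

Total = 14100 kg; ⌈14100/2400⌉ = 6.
The bound of 6 does not rule out 6, but exhaustive search shows no assignment into 6 vans of capacity 2400 kg exists — the minimum is 7.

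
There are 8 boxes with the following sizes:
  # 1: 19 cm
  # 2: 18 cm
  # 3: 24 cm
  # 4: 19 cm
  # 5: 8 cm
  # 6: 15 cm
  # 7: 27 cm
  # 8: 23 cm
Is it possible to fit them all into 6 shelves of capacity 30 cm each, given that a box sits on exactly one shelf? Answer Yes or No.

Total = 153 cm; ⌈153/30⌉ = 6.
The bound of 6 does not rule out 6, but exhaustive search shows no assignment into 6 shelves of capacity 30 cm exists — the minimum is 7.

No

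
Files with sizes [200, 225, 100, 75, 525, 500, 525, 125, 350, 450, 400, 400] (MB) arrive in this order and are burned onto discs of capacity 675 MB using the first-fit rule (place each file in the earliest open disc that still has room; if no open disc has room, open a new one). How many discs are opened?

  200 → disc 1 (new)  [load 200/675]
  225 → disc 1  [load 425/675]
  100 → disc 1  [load 525/675]
  75 → disc 1  [load 600/675]
  525 → disc 2 (new)  [load 525/675]
  500 → disc 3 (new)  [load 500/675]
  525 → disc 4 (new)  [load 525/675]
  125 → disc 2  [load 650/675]
  350 → disc 5 (new)  [load 350/675]
  450 → disc 6 (new)  [load 450/675]
  400 → disc 7 (new)  [load 400/675]
  400 → disc 8 (new)  [load 400/675]
8 discs opened.

8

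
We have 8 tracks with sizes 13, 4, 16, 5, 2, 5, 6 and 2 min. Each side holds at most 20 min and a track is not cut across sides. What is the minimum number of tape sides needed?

Total = 16 + 13 + 6 + 5 + 5 + 4 + 2 + 2 = 53 min.
Lower bound: ⌈53/20⌉ = 3 tape sides.
A packing using 3 tape sides:
  side 1: 16 + 4 = 20
  side 2: 13 + 6 = 19
  side 3: 5 + 5 + 2 + 2 = 14
This matches the lower bound, so 3 is optimal.

3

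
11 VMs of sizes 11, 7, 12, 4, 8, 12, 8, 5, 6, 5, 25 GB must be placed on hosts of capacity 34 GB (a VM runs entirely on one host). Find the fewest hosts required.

4

Total = 25 + 12 + 12 + 11 + 8 + 8 + 7 + 6 + 5 + 5 + 4 = 103 GB.
Lower bound: ⌈103/34⌉ = 4 hosts.
A packing using 4 hosts:
  host 1: 25 + 8 = 33
  host 2: 12 + 12 + 8 = 32
  host 3: 11 + 7 + 6 + 5 + 5 = 34
  host 4: 4 = 4
This matches the lower bound, so 4 is optimal.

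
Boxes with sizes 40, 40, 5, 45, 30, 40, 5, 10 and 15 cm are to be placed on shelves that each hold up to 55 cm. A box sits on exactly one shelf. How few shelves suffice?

5

Total = 45 + 40 + 40 + 40 + 30 + 15 + 10 + 5 + 5 = 230 cm.
Lower bound: ⌈230/55⌉ = 5 shelves.
A packing using 5 shelves:
  shelf 1: 45 + 10 = 55
  shelf 2: 40 + 15 = 55
  shelf 3: 40 + 5 + 5 = 50
  shelf 4: 40 = 40
  shelf 5: 30 = 30
This matches the lower bound, so 5 is optimal.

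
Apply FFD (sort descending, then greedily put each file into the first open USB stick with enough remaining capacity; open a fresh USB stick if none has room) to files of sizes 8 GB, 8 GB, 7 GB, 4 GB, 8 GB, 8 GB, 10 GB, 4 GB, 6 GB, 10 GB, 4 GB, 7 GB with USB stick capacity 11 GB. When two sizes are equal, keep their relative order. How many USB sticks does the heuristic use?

9

Sorted descending: 10, 10, 8, 8, 8, 8, 7, 7, 6, 4, 4, 4.
  10 → USB stick 1 (new)  [load 10/11]
  10 → USB stick 2 (new)  [load 10/11]
  8 → USB stick 3 (new)  [load 8/11]
  8 → USB stick 4 (new)  [load 8/11]
  8 → USB stick 5 (new)  [load 8/11]
  8 → USB stick 6 (new)  [load 8/11]
  7 → USB stick 7 (new)  [load 7/11]
  7 → USB stick 8 (new)  [load 7/11]
  6 → USB stick 9 (new)  [load 6/11]
  4 → USB stick 7  [load 11/11]
  4 → USB stick 8  [load 11/11]
  4 → USB stick 9  [load 10/11]
9 USB sticks opened.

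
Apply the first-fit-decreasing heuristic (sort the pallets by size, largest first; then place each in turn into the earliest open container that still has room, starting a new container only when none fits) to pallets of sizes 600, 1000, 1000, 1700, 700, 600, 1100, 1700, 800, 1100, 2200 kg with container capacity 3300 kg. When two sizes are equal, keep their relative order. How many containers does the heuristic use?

4

Sorted descending: 2200, 1700, 1700, 1100, 1100, 1000, 1000, 800, 700, 600, 600.
  2200 → container 1 (new)  [load 2200/3300]
  1700 → container 2 (new)  [load 1700/3300]
  1700 → container 3 (new)  [load 1700/3300]
  1100 → container 1  [load 3300/3300]
  1100 → container 2  [load 2800/3300]
  1000 → container 3  [load 2700/3300]
  1000 → container 4 (new)  [load 1000/3300]
  800 → container 4  [load 1800/3300]
  700 → container 4  [load 2500/3300]
  600 → container 3  [load 3300/3300]
  600 → container 4  [load 3100/3300]
4 containers opened.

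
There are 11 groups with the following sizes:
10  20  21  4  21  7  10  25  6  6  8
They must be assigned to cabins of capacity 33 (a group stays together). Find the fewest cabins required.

5

Total = 25 + 21 + 21 + 20 + 10 + 10 + 8 + 7 + 6 + 6 + 4 = 138.
Lower bound: ⌈138/33⌉ = 5 cabins.
A packing using 5 cabins:
  cabin 1: 25 + 8 = 33
  cabin 2: 21 + 10 = 31
  cabin 3: 21 + 10 = 31
  cabin 4: 20 + 7 + 6 = 33
  cabin 5: 6 + 4 = 10
This matches the lower bound, so 5 is optimal.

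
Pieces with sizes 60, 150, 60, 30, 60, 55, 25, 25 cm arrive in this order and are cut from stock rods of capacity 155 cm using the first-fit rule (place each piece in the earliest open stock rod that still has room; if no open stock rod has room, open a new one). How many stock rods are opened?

  60 → stock rod 1 (new)  [load 60/155]
  150 → stock rod 2 (new)  [load 150/155]
  60 → stock rod 1  [load 120/155]
  30 → stock rod 1  [load 150/155]
  60 → stock rod 3 (new)  [load 60/155]
  55 → stock rod 3  [load 115/155]
  25 → stock rod 3  [load 140/155]
  25 → stock rod 4 (new)  [load 25/155]
4 stock rods opened.

4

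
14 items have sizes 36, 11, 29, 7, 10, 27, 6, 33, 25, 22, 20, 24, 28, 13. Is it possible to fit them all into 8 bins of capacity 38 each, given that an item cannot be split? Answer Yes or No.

Total = 291; ⌈291/38⌉ = 8.
9 items each exceed half the capacity and cannot share a bin, forcing at least 9 bins.
At least 9 bins are required, but only 8 are allowed.

No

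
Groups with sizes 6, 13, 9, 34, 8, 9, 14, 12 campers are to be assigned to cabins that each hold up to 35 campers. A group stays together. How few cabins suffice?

Total = 34 + 14 + 13 + 12 + 9 + 9 + 8 + 6 = 105 campers.
Lower bound: ⌈105/35⌉ = 3 cabins.
A packing using 4 cabins:
  cabin 1: 34 = 34
  cabin 2: 14 + 13 + 8 = 35
  cabin 3: 12 + 9 + 9 = 30
  cabin 4: 6 = 6
No arrangement into 3 cabins stays within capacity, so 4 is optimal.

4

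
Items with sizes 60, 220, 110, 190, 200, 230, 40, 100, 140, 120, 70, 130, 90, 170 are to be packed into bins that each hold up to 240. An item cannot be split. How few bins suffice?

Total = 230 + 220 + 200 + 190 + 170 + 140 + 130 + 120 + 110 + 100 + 90 + 70 + 60 + 40 = 1870.
Lower bound: ⌈1870/240⌉ = 8 bins.
A packing using 9 bins:
  bin 1: 230 = 230
  bin 2: 220 = 220
  bin 3: 200 + 40 = 240
  bin 4: 190 = 190
  bin 5: 170 + 70 = 240
  bin 6: 140 + 100 = 240
  bin 7: 130 + 110 = 240
  bin 8: 120 + 90 = 210
  bin 9: 60 = 60
No arrangement into 8 bins stays within capacity, so 9 is optimal.

9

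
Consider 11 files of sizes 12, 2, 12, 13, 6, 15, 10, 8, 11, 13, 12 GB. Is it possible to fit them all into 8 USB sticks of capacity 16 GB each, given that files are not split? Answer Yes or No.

Total = 114 GB; ⌈114/16⌉ = 8.
The bound of 8 does not rule out 8, but exhaustive search shows no assignment into 8 USB sticks of capacity 16 GB exists — the minimum is 9.

No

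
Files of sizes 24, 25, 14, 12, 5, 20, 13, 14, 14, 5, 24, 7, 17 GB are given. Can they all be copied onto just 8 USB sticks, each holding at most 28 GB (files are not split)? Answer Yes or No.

A valid assignment using 8 USB sticks:
  USB stick 1: 25 = 25
  USB stick 2: 24 = 24
  USB stick 3: 24 = 24
  USB stick 4: 20 + 7 = 27
  USB stick 5: 17 + 5 + 5 = 27
  USB stick 6: 14 + 14 = 28
  USB stick 7: 14 + 13 = 27
  USB stick 8: 12 = 12
Every load is within 28 GB, so 8 USB sticks suffice.

Yes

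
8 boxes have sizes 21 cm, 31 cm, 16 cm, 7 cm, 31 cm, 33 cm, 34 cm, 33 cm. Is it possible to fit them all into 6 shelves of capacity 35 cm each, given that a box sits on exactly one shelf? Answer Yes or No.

Total = 206 cm; ⌈206/35⌉ = 6.
The bound of 6 does not rule out 6, but exhaustive search shows no assignment into 6 shelves of capacity 35 cm exists — the minimum is 7.

No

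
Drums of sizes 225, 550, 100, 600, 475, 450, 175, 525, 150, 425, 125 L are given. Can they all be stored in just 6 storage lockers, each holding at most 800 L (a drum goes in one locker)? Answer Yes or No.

A valid assignment using 6 storage lockers:
  locker 1: 600 + 175 = 775
  locker 2: 550 + 225 = 775
  locker 3: 525 + 150 + 125 = 800
  locker 4: 475 + 100 = 575
  locker 5: 450 = 450
  locker 6: 425 = 425
Every load is within 800 L, so 6 storage lockers suffice.

Yes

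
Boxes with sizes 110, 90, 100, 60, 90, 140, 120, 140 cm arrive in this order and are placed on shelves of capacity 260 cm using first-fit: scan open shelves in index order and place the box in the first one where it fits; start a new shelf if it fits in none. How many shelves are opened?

4

  110 → shelf 1 (new)  [load 110/260]
  90 → shelf 1  [load 200/260]
  100 → shelf 2 (new)  [load 100/260]
  60 → shelf 1  [load 260/260]
  90 → shelf 2  [load 190/260]
  140 → shelf 3 (new)  [load 140/260]
  120 → shelf 3  [load 260/260]
  140 → shelf 4 (new)  [load 140/260]
4 shelves opened.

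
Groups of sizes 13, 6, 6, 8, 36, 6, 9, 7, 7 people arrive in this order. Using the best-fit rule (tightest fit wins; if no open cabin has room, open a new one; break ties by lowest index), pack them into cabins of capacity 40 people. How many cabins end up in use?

3

  13 → cabin 1 (new)  [load 13/40]
  6 → cabin 1  [load 19/40]
  6 → cabin 1  [load 25/40]
  8 → cabin 1  [load 33/40]
  36 → cabin 2 (new)  [load 36/40]
  6 → cabin 1  [load 39/40]
  9 → cabin 3 (new)  [load 9/40]
  7 → cabin 3  [load 16/40]
  7 → cabin 3  [load 23/40]
3 cabins opened.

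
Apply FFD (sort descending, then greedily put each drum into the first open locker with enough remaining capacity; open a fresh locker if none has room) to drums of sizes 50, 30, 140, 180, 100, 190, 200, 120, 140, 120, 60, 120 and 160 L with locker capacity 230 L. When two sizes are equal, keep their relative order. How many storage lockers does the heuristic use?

Sorted descending: 200, 190, 180, 160, 140, 140, 120, 120, 120, 100, 60, 50, 30.
  200 → locker 1 (new)  [load 200/230]
  190 → locker 2 (new)  [load 190/230]
  180 → locker 3 (new)  [load 180/230]
  160 → locker 4 (new)  [load 160/230]
  140 → locker 5 (new)  [load 140/230]
  140 → locker 6 (new)  [load 140/230]
  120 → locker 7 (new)  [load 120/230]
  120 → locker 8 (new)  [load 120/230]
  120 → locker 9 (new)  [load 120/230]
  100 → locker 7  [load 220/230]
  60 → locker 4  [load 220/230]
  50 → locker 3  [load 230/230]
  30 → locker 1  [load 230/230]
9 storage lockers opened.

9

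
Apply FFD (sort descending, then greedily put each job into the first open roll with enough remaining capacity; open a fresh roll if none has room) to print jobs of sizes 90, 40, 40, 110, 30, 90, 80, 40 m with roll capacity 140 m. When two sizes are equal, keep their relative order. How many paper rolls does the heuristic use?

4

Sorted descending: 110, 90, 90, 80, 40, 40, 40, 30.
  110 → roll 1 (new)  [load 110/140]
  90 → roll 2 (new)  [load 90/140]
  90 → roll 3 (new)  [load 90/140]
  80 → roll 4 (new)  [load 80/140]
  40 → roll 2  [load 130/140]
  40 → roll 3  [load 130/140]
  40 → roll 4  [load 120/140]
  30 → roll 1  [load 140/140]
4 paper rolls opened.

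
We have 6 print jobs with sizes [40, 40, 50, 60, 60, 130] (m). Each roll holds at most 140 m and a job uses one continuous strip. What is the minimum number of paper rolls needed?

3

Total = 130 + 60 + 60 + 50 + 40 + 40 = 380 m.
Lower bound: ⌈380/140⌉ = 3 paper rolls.
A packing using 3 paper rolls:
  roll 1: 130 = 130
  roll 2: 60 + 60 = 120
  roll 3: 50 + 40 + 40 = 130
This matches the lower bound, so 3 is optimal.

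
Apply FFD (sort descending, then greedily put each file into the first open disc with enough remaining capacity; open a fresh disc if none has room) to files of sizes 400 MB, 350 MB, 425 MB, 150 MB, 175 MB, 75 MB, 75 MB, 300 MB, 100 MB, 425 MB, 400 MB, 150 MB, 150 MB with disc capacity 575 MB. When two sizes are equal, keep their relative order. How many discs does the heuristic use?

6

Sorted descending: 425, 425, 400, 400, 350, 300, 175, 150, 150, 150, 100, 75, 75.
  425 → disc 1 (new)  [load 425/575]
  425 → disc 2 (new)  [load 425/575]
  400 → disc 3 (new)  [load 400/575]
  400 → disc 4 (new)  [load 400/575]
  350 → disc 5 (new)  [load 350/575]
  300 → disc 6 (new)  [load 300/575]
  175 → disc 3  [load 575/575]
  150 → disc 1  [load 575/575]
  150 → disc 2  [load 575/575]
  150 → disc 4  [load 550/575]
  100 → disc 5  [load 450/575]
  75 → disc 5  [load 525/575]
  75 → disc 6  [load 375/575]
6 discs opened.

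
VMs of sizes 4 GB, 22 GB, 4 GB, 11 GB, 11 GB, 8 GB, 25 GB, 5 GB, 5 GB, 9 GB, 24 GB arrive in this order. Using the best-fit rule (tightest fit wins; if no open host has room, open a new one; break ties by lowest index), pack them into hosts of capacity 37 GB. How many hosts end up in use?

  4 → host 1 (new)  [load 4/37]
  22 → host 1  [load 26/37]
  4 → host 1  [load 30/37]
  11 → host 2 (new)  [load 11/37]
  11 → host 2  [load 22/37]
  8 → host 2  [load 30/37]
  25 → host 3 (new)  [load 25/37]
  5 → host 1  [load 35/37]
  5 → host 2  [load 35/37]
  9 → host 3  [load 34/37]
  24 → host 4 (new)  [load 24/37]
4 hosts opened.

4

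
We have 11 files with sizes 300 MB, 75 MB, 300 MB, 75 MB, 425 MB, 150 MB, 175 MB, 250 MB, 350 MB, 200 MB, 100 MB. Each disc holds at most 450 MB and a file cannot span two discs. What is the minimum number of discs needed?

6

Total = 425 + 350 + 300 + 300 + 250 + 200 + 175 + 150 + 100 + 75 + 75 = 2400 MB.
Lower bound: ⌈2400/450⌉ = 6 discs.
A packing using 6 discs:
  disc 1: 425 = 425
  disc 2: 350 + 100 = 450
  disc 3: 300 + 150 = 450
  disc 4: 300 + 75 + 75 = 450
  disc 5: 250 + 200 = 450
  disc 6: 175 = 175
This matches the lower bound, so 6 is optimal.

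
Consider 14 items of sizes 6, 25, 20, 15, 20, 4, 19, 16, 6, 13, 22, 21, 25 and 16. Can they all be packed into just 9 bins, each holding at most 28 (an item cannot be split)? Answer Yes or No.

No

Total = 228; ⌈228/28⌉ = 9.
10 items each exceed half the capacity and cannot share a bin, forcing at least 10 bins.
At least 10 bins are required, but only 9 are allowed.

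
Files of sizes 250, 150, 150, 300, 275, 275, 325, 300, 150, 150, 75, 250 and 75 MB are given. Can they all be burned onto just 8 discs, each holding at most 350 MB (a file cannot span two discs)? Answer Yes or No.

No

Total = 2725 MB; ⌈2725/350⌉ = 8.
The bound of 8 does not rule out 8, but exhaustive search shows no assignment into 8 discs of capacity 350 MB exists — the minimum is 9.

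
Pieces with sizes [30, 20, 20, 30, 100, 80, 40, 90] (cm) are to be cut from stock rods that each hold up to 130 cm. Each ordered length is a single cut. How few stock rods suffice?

4

Total = 100 + 90 + 80 + 40 + 30 + 30 + 20 + 20 = 410 cm.
Lower bound: ⌈410/130⌉ = 4 stock rods.
A packing using 4 stock rods:
  stock rod 1: 100 + 30 = 130
  stock rod 2: 90 + 40 = 130
  stock rod 3: 80 + 30 + 20 = 130
  stock rod 4: 20 = 20
This matches the lower bound, so 4 is optimal.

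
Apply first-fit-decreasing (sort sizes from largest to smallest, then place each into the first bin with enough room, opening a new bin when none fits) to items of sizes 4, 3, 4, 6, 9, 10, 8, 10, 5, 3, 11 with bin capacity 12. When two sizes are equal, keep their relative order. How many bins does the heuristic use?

Sorted descending: 11, 10, 10, 9, 8, 6, 5, 4, 4, 3, 3.
  11 → bin 1 (new)  [load 11/12]
  10 → bin 2 (new)  [load 10/12]
  10 → bin 3 (new)  [load 10/12]
  9 → bin 4 (new)  [load 9/12]
  8 → bin 5 (new)  [load 8/12]
  6 → bin 6 (new)  [load 6/12]
  5 → bin 6  [load 11/12]
  4 → bin 5  [load 12/12]
  4 → bin 7 (new)  [load 4/12]
  3 → bin 4  [load 12/12]
  3 → bin 7  [load 7/12]
7 bins opened.

7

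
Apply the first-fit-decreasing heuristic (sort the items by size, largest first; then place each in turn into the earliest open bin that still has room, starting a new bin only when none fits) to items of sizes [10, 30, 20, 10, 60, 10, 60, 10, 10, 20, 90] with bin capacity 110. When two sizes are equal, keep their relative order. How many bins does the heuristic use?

Sorted descending: 90, 60, 60, 30, 20, 20, 10, 10, 10, 10, 10.
  90 → bin 1 (new)  [load 90/110]
  60 → bin 2 (new)  [load 60/110]
  60 → bin 3 (new)  [load 60/110]
  30 → bin 2  [load 90/110]
  20 → bin 1  [load 110/110]
  20 → bin 2  [load 110/110]
  10 → bin 3  [load 70/110]
  10 → bin 3  [load 80/110]
  10 → bin 3  [load 90/110]
  10 → bin 3  [load 100/110]
  10 → bin 3  [load 110/110]
3 bins opened.

3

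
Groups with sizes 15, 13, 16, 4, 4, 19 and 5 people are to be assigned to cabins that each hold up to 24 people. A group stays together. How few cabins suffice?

Total = 19 + 16 + 15 + 13 + 5 + 4 + 4 = 76 people.
Lower bound: ⌈76/24⌉ = 4 cabins.
A packing using 4 cabins:
  cabin 1: 19 + 5 = 24
  cabin 2: 16 + 4 + 4 = 24
  cabin 3: 15 = 15
  cabin 4: 13 = 13
This matches the lower bound, so 4 is optimal.

4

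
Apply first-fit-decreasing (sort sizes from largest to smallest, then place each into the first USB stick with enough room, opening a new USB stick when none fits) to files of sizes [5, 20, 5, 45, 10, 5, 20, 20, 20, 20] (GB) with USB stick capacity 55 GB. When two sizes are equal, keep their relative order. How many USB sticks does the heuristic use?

Sorted descending: 45, 20, 20, 20, 20, 20, 10, 5, 5, 5.
  45 → USB stick 1 (new)  [load 45/55]
  20 → USB stick 2 (new)  [load 20/55]
  20 → USB stick 2  [load 40/55]
  20 → USB stick 3 (new)  [load 20/55]
  20 → USB stick 3  [load 40/55]
  20 → USB stick 4 (new)  [load 20/55]
  10 → USB stick 1  [load 55/55]
  5 → USB stick 2  [load 45/55]
  5 → USB stick 2  [load 50/55]
  5 → USB stick 2  [load 55/55]
4 USB sticks opened.

4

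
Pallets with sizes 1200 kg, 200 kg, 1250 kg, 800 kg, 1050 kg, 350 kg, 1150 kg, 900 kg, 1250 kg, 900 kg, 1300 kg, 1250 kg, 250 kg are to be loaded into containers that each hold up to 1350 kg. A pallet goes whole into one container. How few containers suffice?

10

Total = 1300 + 1250 + 1250 + 1250 + 1200 + 1150 + 1050 + 900 + 900 + 800 + 350 + 250 + 200 = 11850 kg.
Lower bound: ⌈11850/1350⌉ = 9 containers.
Also, 10 pallets each exceed 675 kg, and no two of those can share a container, so at least 10 containers are needed.
A packing using 10 containers:
  container 1: 1300 = 1300
  container 2: 1250 = 1250
  container 3: 1250 = 1250
  container 4: 1250 = 1250
  container 5: 1200 = 1200
  container 6: 1150 + 200 = 1350
  container 7: 1050 + 250 = 1300
  container 8: 900 + 350 = 1250
  container 9: 900 = 900
  container 10: 800 = 800
This matches the lower bound, so 10 is optimal.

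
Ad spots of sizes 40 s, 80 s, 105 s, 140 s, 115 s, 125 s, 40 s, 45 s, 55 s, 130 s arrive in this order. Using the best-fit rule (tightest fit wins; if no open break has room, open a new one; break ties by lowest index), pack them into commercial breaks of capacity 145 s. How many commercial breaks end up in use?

7

  40 → break 1 (new)  [load 40/145]
  80 → break 1  [load 120/145]
  105 → break 2 (new)  [load 105/145]
  140 → break 3 (new)  [load 140/145]
  115 → break 4 (new)  [load 115/145]
  125 → break 5 (new)  [load 125/145]
  40 → break 2  [load 145/145]
  45 → break 6 (new)  [load 45/145]
  55 → break 6  [load 100/145]
  130 → break 7 (new)  [load 130/145]
7 commercial breaks opened.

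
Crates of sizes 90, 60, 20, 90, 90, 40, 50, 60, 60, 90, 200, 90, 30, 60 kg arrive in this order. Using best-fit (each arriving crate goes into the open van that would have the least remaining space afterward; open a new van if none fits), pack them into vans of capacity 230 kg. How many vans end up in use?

5

  90 → van 1 (new)  [load 90/230]
  60 → van 1  [load 150/230]
  20 → van 1  [load 170/230]
  90 → van 2 (new)  [load 90/230]
  90 → van 2  [load 180/230]
  40 → van 2  [load 220/230]
  50 → van 1  [load 220/230]
  60 → van 3 (new)  [load 60/230]
  60 → van 3  [load 120/230]
  90 → van 3  [load 210/230]
  200 → van 4 (new)  [load 200/230]
  90 → van 5 (new)  [load 90/230]
  30 → van 4  [load 230/230]
  60 → van 5  [load 150/230]
5 vans opened.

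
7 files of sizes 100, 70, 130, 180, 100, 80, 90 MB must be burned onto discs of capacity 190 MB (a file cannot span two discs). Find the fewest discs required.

Total = 180 + 130 + 100 + 100 + 90 + 80 + 70 = 750 MB.
Lower bound: ⌈750/190⌉ = 4 discs.
A packing using 5 discs:
  disc 1: 180 = 180
  disc 2: 130 = 130
  disc 3: 100 + 90 = 190
  disc 4: 100 + 80 = 180
  disc 5: 70 = 70
No arrangement into 4 discs stays within capacity, so 5 is optimal.

5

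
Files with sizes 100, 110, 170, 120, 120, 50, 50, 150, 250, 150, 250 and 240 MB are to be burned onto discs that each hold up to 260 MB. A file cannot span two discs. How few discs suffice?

8

Total = 250 + 250 + 240 + 170 + 150 + 150 + 120 + 120 + 110 + 100 + 50 + 50 = 1760 MB.
Lower bound: ⌈1760/260⌉ = 7 discs.
A packing using 8 discs:
  disc 1: 250 = 250
  disc 2: 250 = 250
  disc 3: 240 = 240
  disc 4: 170 + 50 = 220
  disc 5: 150 + 110 = 260
  disc 6: 150 + 100 = 250
  disc 7: 120 + 120 = 240
  disc 8: 50 = 50
No arrangement into 7 discs stays within capacity, so 8 is optimal.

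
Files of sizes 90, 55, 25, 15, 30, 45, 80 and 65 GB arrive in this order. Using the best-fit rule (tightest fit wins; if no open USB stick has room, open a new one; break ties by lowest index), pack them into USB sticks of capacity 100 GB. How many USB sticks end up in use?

  90 → USB stick 1 (new)  [load 90/100]
  55 → USB stick 2 (new)  [load 55/100]
  25 → USB stick 2  [load 80/100]
  15 → USB stick 2  [load 95/100]
  30 → USB stick 3 (new)  [load 30/100]
  45 → USB stick 3  [load 75/100]
  80 → USB stick 4 (new)  [load 80/100]
  65 → USB stick 5 (new)  [load 65/100]
5 USB sticks opened.

5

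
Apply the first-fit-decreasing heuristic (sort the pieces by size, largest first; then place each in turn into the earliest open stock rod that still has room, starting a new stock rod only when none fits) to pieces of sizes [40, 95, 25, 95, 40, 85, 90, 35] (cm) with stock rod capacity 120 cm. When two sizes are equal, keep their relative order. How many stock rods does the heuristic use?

Sorted descending: 95, 95, 90, 85, 40, 40, 35, 25.
  95 → stock rod 1 (new)  [load 95/120]
  95 → stock rod 2 (new)  [load 95/120]
  90 → stock rod 3 (new)  [load 90/120]
  85 → stock rod 4 (new)  [load 85/120]
  40 → stock rod 5 (new)  [load 40/120]
  40 → stock rod 5  [load 80/120]
  35 → stock rod 4  [load 120/120]
  25 → stock rod 1  [load 120/120]
5 stock rods opened.

5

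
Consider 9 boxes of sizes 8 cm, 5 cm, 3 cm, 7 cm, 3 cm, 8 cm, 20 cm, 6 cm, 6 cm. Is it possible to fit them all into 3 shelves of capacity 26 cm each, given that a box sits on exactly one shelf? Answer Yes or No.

A valid assignment using 3 shelves:
  shelf 1: 20 + 6 = 26
  shelf 2: 8 + 8 + 7 + 3 = 26
  shelf 3: 6 + 5 + 3 = 14
Every load is within 26 cm, so 3 shelves suffice.

Yes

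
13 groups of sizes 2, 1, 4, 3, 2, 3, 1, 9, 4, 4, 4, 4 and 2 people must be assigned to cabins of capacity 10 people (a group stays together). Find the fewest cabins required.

5

Total = 9 + 4 + 4 + 4 + 4 + 4 + 3 + 3 + 2 + 2 + 2 + 1 + 1 = 43 people.
Lower bound: ⌈43/10⌉ = 5 cabins.
A packing using 5 cabins:
  cabin 1: 9 + 1 = 10
  cabin 2: 4 + 4 + 2 = 10
  cabin 3: 4 + 4 + 2 = 10
  cabin 4: 4 + 3 + 3 = 10
  cabin 5: 2 + 1 = 3
This matches the lower bound, so 5 is optimal.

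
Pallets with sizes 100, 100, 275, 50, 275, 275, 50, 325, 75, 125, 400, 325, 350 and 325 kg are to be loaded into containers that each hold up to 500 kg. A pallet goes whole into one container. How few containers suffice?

Total = 400 + 350 + 325 + 325 + 325 + 275 + 275 + 275 + 125 + 100 + 100 + 75 + 50 + 50 = 3050 kg.
Lower bound: ⌈3050/500⌉ = 7 containers.
Also, 8 pallets each exceed 250 kg, and no two of those can share a container, so at least 8 containers are needed.
A packing using 8 containers:
  container 1: 400 + 100 = 500
  container 2: 350 + 125 = 475
  container 3: 325 + 100 + 75 = 500
  container 4: 325 + 50 + 50 = 425
  container 5: 325 = 325
  container 6: 275 = 275
  container 7: 275 = 275
  container 8: 275 = 275
This matches the lower bound, so 8 is optimal.

8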